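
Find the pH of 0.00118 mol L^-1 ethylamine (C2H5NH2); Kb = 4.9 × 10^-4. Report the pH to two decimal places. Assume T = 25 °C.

pH = 10.74

C2H5NH2 + H2O ⇌ C2H5NH3+ + OH-
From the ICE table, Kb = [OH-]²/(0.00118 − [OH-]) = 4.9 × 10^-4.
[OH-] is not negligible relative to C₀; solve [OH-]² + 0.00049·[OH-] − 5.78e-07 = 0.
[OH-] = [−0.00049 + √(0.00049² + 2.31e-06)]/2 = 5.54 × 10^-4 M
pOH = −log(5.54 × 10^-4) = 3.26; pH = 14.00 − 3.26 = 10.74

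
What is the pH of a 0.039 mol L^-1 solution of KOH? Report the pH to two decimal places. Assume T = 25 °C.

KOH is a strong base; [OH-] = 0.039 M.
pOH = -log(0.039) = 1.41
pH = 14.00 - 1.41 = 12.59

pH = 12.59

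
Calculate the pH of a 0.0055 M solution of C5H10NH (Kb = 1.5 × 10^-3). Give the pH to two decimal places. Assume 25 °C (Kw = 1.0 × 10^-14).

C5H10NH + H2O ⇌ C5H10NH2+ + OH-
From the ICE table, Kb = [OH-]²/(0.0055 − [OH-]) = 1.5 × 10^-3.
The 5% rule fails; solving [OH-]² + Kb·[OH-] − Kb·C₀ = 0 exactly:
[OH-] = (−Kb + √(Kb² + 4·Kb·C₀))/2 = 2.22 × 10^-3 M
pOH = 2.65, so pH = 14.00 − pOH = 11.35

pH = 11.35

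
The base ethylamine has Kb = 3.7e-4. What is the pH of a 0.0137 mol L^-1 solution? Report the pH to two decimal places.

C2H5NH2 + H2O ⇌ C2H5NH3+ + OH-
Kb = x²/(0.0137 − x) = 3.7 × 10^-4
x is not negligible relative to C₀; solve x² + 0.00037·x − 5.07e-06 = 0.
x = (−Kb + √(Kb² + 4·Kb·C₀))/2 = 2.07 × 10^-3 M
pOH = −log(2.07 × 10^-3) = 2.68; pH = 14.00 − 2.68 = 11.32

pH = 11.32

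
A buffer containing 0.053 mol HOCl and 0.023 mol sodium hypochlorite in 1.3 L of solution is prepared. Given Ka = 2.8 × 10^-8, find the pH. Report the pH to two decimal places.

pKa = −log(2.8 × 10^-8) = 7.553
Using pH = pKa + log([base]/[acid]) with [base]/[acid] = 0.023/0.053:
pH = 7.553 + (-0.363) = 7.19

pH = 7.19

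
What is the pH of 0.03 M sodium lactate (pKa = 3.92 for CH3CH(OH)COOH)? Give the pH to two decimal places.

pH = 8.20

CH3CH(OH)COO- is the conjugate base of the weak acid CH3CH(OH)COOH.
Ka = 10^(−3.92) = 1.20 × 10^-4
Kb = Kw/Ka = 1.0×10^-14 / 1.20 × 10^-4 = 8.33 × 10^-11
From the ICE table, Kb = [OH-]²/(0.03 − [OH-]) = 8.33 × 10^-11.
Assume [OH-] ≪ 0.03: [OH-] ≈ √(8.33 × 10^-11 × 0.03) = 1.58 × 10^-6 M
([OH-]/C₀ = 0.0053% < 5%, so the approximation holds.)
pOH = −log(1.58 × 10^-6) = 5.80; pH = 14.00 − 5.80 = 8.20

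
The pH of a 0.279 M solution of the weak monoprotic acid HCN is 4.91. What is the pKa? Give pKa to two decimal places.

pKa = 9.27

[H+] = 10^(-4.91) = 1.23 × 10^-5 M
At equilibrium [HA] = 0.279 − 1.23 × 10^-5 = 2.79 × 10^-1 M
Ka = [H+][A-]/[HA] = (1.23 × 10^-5)² / 2.79 × 10^-1 = 5.42 × 10^-10
pKa = -log(5.42 × 10^-10) = 9.27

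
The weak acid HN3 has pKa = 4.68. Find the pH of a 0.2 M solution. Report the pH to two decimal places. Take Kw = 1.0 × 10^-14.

pH = 2.69

HN3 ⇌ N3- + H+
Ka = 10^(−4.68) = 2.09 × 10^-5
Ka = x²/(0.2 − x) = 2.09 × 10^-5
Assume x ≪ 0.2: x ≈ √(2.09 × 10^-5 × 0.2) = 2.04 × 10^-3 M
pH = −log(2.04 × 10^-3) = 2.69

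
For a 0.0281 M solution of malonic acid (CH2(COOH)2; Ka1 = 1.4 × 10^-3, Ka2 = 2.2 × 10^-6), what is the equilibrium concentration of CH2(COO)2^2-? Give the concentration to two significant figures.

2.2 × 10^-6 M

First ionization gives [H+] ≈ [CH2(COOH)COO-] = 5.61 × 10^-3 M.
Second step: Ka2 = [H+][CH2(COO)2^2-]/[CH2(COOH)COO-] ≈ [CH2(COO)2^2-] (since [H+] ≈ [CH2(COOH)COO-]).
So [CH2(COO)2^2-] ≈ Ka2.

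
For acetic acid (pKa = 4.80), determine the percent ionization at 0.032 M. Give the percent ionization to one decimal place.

CH3COOH ⇌ CH3COO- + H+; let x = [H+] at equilibrium.
Ka = 10^(−4.80) = 1.58 × 10^-5
x ≈ √(Ka·C₀) = √(1.58 × 10^-5 × 0.032) = 7.11 × 10^-4 M
% ionization = x/C₀ × 100% = 7.11 × 10^-4/0.032 × 100% = 2.2%

2.2%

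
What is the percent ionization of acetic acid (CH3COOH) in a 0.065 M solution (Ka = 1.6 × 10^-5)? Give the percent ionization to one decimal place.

CH3COOH ⇌ CH3COO- + H+; let x = [H+] at equilibrium.
x ≈ √(Ka·C₀) = √(1.6 × 10^-5 × 0.065) = 1.02 × 10^-3 M
% ionization = x/C₀ × 100% = 1.02 × 10^-3/0.065 × 100% = 1.6%

1.6%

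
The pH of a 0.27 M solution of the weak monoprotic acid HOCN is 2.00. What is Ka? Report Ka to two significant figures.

[H+] = 10^(-2.00) = 1.00 × 10^-2 M
At equilibrium [HA] = 0.27 − 1.00 × 10^-2 = 2.60 × 10^-1 M
Ka = [H+][A-]/[HA] = (1.00 × 10^-2)² / 2.60 × 10^-1 = 3.8 × 10^-4

Ka = 3.8 × 10^-4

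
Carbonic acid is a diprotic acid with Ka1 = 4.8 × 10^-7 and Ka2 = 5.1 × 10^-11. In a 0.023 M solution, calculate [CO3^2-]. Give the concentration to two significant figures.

5.1 × 10^-11 M

First ionization gives [H+] ≈ [HCO3-] = 1.05 × 10^-4 M.
Second step: Ka2 = [H+][CO3^2-]/[HCO3-] ≈ [CO3^2-] (since [H+] ≈ [HCO3-]).
So [CO3^2-] ≈ Ka2.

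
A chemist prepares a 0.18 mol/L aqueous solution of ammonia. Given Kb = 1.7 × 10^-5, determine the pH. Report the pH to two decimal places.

pH = 11.24

NH3 + H2O ⇌ NH4+ + OH-
Let x = [OH-] at equilibrium. Kb = x²/(0.18 − x).
Neglecting x in the denominator: x = √(1.7 × 10^-5 × 0.18) = 1.75 × 10^-3 M
pOH = −log(1.75 × 10^-3) = 2.76; pH = 14.00 − 2.76 = 11.24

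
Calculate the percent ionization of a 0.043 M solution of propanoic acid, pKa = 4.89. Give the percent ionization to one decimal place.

CH3CH2COOH ⇌ CH3CH2COO- + H+; let x = [H+] at equilibrium.
Ka = 10^(−4.89) = 1.29 × 10^-5
x ≈ √(Ka·C₀) = √(1.29 × 10^-5 × 0.043) = 7.45 × 10^-4 M
% ionization = x/C₀ × 100% = 7.45 × 10^-4/0.043 × 100% = 1.7%

1.7%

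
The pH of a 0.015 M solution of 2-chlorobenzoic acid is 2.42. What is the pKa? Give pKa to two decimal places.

pKa = 2.89

[H+] = 10^(-2.42) = 3.80 × 10^-3 M
At equilibrium [HA] = 0.015 − 3.80 × 10^-3 = 1.12 × 10^-2 M
Ka = [H+][A-]/[HA] = (3.80 × 10^-3)² / 1.12 × 10^-2 = 1.29 × 10^-3
pKa = -log(1.29 × 10^-3) = 2.89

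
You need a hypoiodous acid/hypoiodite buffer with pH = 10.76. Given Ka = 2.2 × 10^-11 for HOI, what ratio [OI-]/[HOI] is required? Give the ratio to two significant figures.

pKa = -log(2.2 × 10^-11) = 10.658
pH = pKa + log(r) ⇒ log(r) = 10.76 − 10.658 = +0.102
r = [OI-]/[HOI] = 10^(+0.102) = 1.26

ratio = 1.3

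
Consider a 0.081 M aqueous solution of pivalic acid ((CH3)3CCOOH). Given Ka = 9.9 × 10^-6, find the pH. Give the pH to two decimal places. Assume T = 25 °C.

(CH3)3CCOOH ⇌ (CH3)3CCOO- + H+
From the ICE table, Ka = [H+]²/(0.081 − [H+]) = 9.9 × 10^-6.
Neglecting [H+] in the denominator: [H+] = √(9.9 × 10^-6 × 0.081) = 8.95 × 10^-4 M
Check: 1.1% ionized — well under 5%, approximation valid.
pH = −log[H+] = −log(8.95 × 10^-4) = 3.05

pH = 3.05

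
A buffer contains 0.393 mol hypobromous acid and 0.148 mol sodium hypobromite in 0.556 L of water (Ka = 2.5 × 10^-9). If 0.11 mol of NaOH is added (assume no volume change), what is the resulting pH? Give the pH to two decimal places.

OH- converts HOBr to OBr-: HOBr → 0.283 mol, OBr- → 0.258 mol.
pKa = −log(2.5 × 10^-9) = 8.602
Henderson–Hasselbalch with mole ratio 0.258/0.283: pH = 8.602 + (-0.040)

pH = 8.56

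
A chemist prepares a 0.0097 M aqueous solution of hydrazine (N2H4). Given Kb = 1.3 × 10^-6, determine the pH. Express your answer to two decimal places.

N2H4 + H2O ⇌ N2H5+ + OH-
Kb = x²/(0.0097 − x) = 1.3 × 10^-6
Neglecting x in the denominator: x = √(1.3 × 10^-6 × 0.0097) = 1.12 × 10^-4 M
(x/C₀ = 1.2% < 5%, so the approximation holds.)
pOH = 3.95, so pH = 14.00 − pOH = 10.05

pH = 10.05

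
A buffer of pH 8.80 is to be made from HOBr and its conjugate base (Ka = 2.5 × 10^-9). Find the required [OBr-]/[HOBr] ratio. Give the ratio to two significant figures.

pKa = -log(2.5 × 10^-9) = 8.602
pH = pKa + log(r) ⇒ log(r) = 8.80 − 8.602 = +0.198
r = [OBr-]/[HOBr] = 10^(+0.198) = 1.58

ratio = 1.6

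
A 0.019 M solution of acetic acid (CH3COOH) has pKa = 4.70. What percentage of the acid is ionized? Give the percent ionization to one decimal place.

CH3COOH ⇌ CH3COO- + H+; let x = [H+] at equilibrium.
Ka = 10^(−4.70) = 2.00 × 10^-5
x ≈ √(Ka·C₀) = √(2.00 × 10^-5 × 0.019) = 6.16 × 10^-4 M
% ionization = x/C₀ × 100% = 6.16 × 10^-4/0.019 × 100% = 3.2%

3.2%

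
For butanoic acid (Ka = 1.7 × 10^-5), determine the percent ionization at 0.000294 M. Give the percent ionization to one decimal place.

CH3(CH2)2COOH ⇌ CH3(CH2)2COO- + H+; let x = [H+] at equilibrium.
Ka = x²/(C₀ − x); solving the quadratic gives x = 6.27 × 10^-5 M.
Fraction ionized = 6.27 × 10^-5 / 0.000294 = 0.2133 → 21.3%

21.3%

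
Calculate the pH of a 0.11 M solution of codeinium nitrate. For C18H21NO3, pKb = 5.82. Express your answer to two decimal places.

C18H22NO3+ is the conjugate acid of the weak base C18H21NO3.
Kb = 10^(−5.82) = 1.51 × 10^-6
Ka = Kw/Kb = 1.0×10^-14 / 1.51 × 10^-6 = 6.62 × 10^-9
Ka = [H+]²/(0.11 − [H+]) = 6.62 × 10^-9
Since Ka ≪ C₀, [H+] ≈ √(Ka·C₀) = 2.70 × 10^-5 M.
([H+]/C₀ = 0.025% < 5%, so the approximation holds.)
pH = −log[H+] = −log(2.70 × 10^-5) = 4.57

pH = 4.57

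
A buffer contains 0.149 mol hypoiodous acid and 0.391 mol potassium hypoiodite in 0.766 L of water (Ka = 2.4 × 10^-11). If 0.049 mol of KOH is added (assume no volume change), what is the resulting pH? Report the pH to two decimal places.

pH = 11.26

OH- converts HOI to OI-: HOI → 0.1 mol, OI- → 0.44 mol.
pKa = −log(2.4 × 10^-11) = 10.620
pH = pKa + log(n_OI-/n_HOI) = 10.620 + log(0.44/0.1) = 10.620 + (+0.643)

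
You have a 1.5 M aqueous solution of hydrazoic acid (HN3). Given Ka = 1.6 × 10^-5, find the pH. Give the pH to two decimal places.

pH = 2.31

HN3 ⇌ N3- + H+
Let x = [H+] at equilibrium. Ka = x²/(1.5 − x).
Neglecting x in the denominator: x = √(1.6 × 10^-5 × 1.5) = 4.90 × 10^-3 M
pH = −log[H+] = −log(4.90 × 10^-3) = 2.31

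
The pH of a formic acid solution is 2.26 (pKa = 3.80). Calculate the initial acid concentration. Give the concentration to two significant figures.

C₀ = 2.0 × 10^-1 M

[H+] = 10^(-2.26) = 5.50 × 10^-3 M = x
Ka = 10^(−3.80) = 1.58 × 10^-4
Ka = x²/(C₀ − x) ⇒ C₀ = x + x²/Ka
C₀ = 5.50 × 10^-3 + (5.50 × 10^-3)²/(1.58 × 10^-4) = 1.97 × 10^-1 M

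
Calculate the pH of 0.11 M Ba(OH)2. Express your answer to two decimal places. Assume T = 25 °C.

Ba(OH)2 is a strong base (each formula unit releases 2 OH-); [OH-] = 0.22 M.
pOH = -log(0.22) = 0.66
pH = 14.00 - 0.66 = 13.34

pH = 13.34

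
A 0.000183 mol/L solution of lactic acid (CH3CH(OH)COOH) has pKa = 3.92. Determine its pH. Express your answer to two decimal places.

CH3CH(OH)COOH ⇌ CH3CH(OH)COO- + H+
Ka = 10^(−3.92) = 1.20 × 10^-4
Ka = x²/(0.000183 − x) = 1.20 × 10^-4
x is not negligible relative to C₀; solve x² + 0.00012·x − 2.2e-08 = 0.
x = [−0.00012 + √(0.00012² + 8.78e-08)]/2 = 9.99 × 10^-5 M
pH = −log(9.99 × 10^-5) = 4.00

pH = 4.00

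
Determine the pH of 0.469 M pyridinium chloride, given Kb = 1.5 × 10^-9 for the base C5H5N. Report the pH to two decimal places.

pH = 2.75

C5H5NH+ is the conjugate acid of the weak base C5H5N.
Ka = Kw/Kb = 1.0×10^-14 / 1.5 × 10^-9 = 6.67 × 10^-6
From the ICE table, Ka = x²/(0.469 − x) = 6.67 × 10^-6.
Since Ka ≪ C₀, x ≈ √(Ka·C₀) = 1.77 × 10^-3 M.
Check: 0.38% ionized — well under 5%, approximation valid.
pH = −log[H+] = −log(1.77 × 10^-3) = 2.75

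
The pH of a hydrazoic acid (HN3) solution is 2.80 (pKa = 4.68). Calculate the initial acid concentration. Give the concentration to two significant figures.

[H+] = 10^(-2.80) = 1.58 × 10^-3 M = x
Ka = 10^(−4.68) = 2.09 × 10^-5
Ka = x²/(C₀ − x) ⇒ C₀ = x + x²/Ka
C₀ = 1.58 × 10^-3 + (1.58 × 10^-3)²/(2.09 × 10^-5) = 1.21 × 10^-1 M

C₀ = 1.2 × 10^-1 M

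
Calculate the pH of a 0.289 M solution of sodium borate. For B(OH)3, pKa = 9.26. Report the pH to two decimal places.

pH = 11.36

B(OH)4- is the conjugate base of the weak acid B(OH)3.
Ka = 10^(−9.26) = 5.50 × 10^-10
Kb = Kw/Ka = 1.0×10^-14 / 5.50 × 10^-10 = 1.82 × 10^-5
From the ICE table, Kb = [OH-]²/(0.289 − [OH-]) = 1.82 × 10^-5.
Neglecting [OH-] in the denominator: [OH-] = √(1.82 × 10^-5 × 0.289) = 2.29 × 10^-3 M
([OH-]/C₀ = 0.79% < 5%, so the approximation holds.)
pOH = −log(2.29 × 10^-3) = 2.64; pH = 14.00 − 2.64 = 11.36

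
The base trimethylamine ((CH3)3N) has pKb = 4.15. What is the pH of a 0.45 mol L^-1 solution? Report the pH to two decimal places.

(CH3)3N + H2O ⇌ (CH3)3NH+ + OH-
Kb = 10^(−4.15) = 7.08 × 10^-5
Let x = [OH-] at equilibrium. Kb = x²/(0.45 − x).
Assume x ≪ 0.45: x ≈ √(7.08 × 10^-5 × 0.45) = 5.64 × 10^-3 M
pOH = −log(5.64 × 10^-3) = 2.25; pH = 14.00 − 2.25 = 11.75

pH = 11.75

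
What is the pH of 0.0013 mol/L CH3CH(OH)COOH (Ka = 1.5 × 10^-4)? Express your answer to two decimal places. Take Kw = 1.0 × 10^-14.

CH3CH(OH)COOH ⇌ CH3CH(OH)COO- + H+
From the ICE table, Ka = [H+]²/(0.0013 − [H+]) = 1.5 × 10^-4.
[H+] is not negligible relative to C₀; solve [H+]² + 0.00015·[H+] − 1.95e-07 = 0.
[H+] = [−0.00015 + √(0.00015² + 7.8e-07)]/2 = 3.73 × 10^-4 M
pH = −log(3.73 × 10^-4) = 3.43

pH = 3.43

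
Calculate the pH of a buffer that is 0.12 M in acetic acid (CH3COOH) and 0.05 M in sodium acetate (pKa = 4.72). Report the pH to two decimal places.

pH = 4.34

pH = pKa + log([A⁻]/[HA]) = 4.72 + log(0.05/0.12)
pH = 4.72 + (-0.380) = 4.34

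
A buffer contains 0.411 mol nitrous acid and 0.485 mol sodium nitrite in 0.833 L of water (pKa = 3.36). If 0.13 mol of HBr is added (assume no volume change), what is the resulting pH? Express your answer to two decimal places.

After neutralization: n(HNO2) = 0.541 mol, n(NO2-) = 0.355 mol.
Henderson–Hasselbalch with mole ratio 0.355/0.541: pH = 3.36 + (-0.183)

pH = 3.18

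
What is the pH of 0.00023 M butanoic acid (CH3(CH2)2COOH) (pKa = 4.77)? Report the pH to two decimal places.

pH = 4.26

CH3(CH2)2COOH ⇌ CH3(CH2)2COO- + H+
Ka = 10^(−4.77) = 1.70 × 10^-5
Ka = [H+]²/(0.00023 − [H+]) = 1.70 × 10^-5
[H+] is not negligible relative to C₀; solve [H+]² + 1.7e-05·[H+] − 3.91e-09 = 0.
[H+] = [−1.7e-05 + √(1.7e-05² + 1.56e-08)]/2 = 5.46 × 10^-5 M
pH = −log(5.46 × 10^-5) = 4.26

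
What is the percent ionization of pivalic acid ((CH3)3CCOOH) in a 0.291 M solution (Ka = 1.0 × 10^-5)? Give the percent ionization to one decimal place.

(CH3)3CCOOH ⇌ (CH3)3CCOO- + H+; let x = [H+] at equilibrium.
x ≈ √(Ka·C₀) = √(1.0 × 10^-5 × 0.291) = 1.71 × 10^-3 M
% ionization = x/C₀ × 100% = 1.71 × 10^-3/0.291 × 100% = 0.6%

0.6%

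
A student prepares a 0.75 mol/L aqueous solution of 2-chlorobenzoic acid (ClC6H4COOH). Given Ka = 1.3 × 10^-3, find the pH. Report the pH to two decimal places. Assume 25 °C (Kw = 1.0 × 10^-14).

ClC6H4COOH ⇌ ClC6H4COO- + H+
Let x = [H+] at equilibrium. Ka = x²/(0.75 − x).
Since Ka ≪ C₀, x ≈ √(Ka·C₀) = 3.12 × 10^-2 M.
Check: 4.2% ionized — well under 5%, approximation valid.
pH = −log[H+] = −log(3.12 × 10^-2) = 1.51

pH = 1.51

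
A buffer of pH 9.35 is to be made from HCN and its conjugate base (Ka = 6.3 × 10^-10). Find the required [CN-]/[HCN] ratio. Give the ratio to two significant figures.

pKa = -log(6.3 × 10^-10) = 9.201
pH = pKa + log(r) ⇒ log(r) = 9.35 − 9.201 = +0.149
r = [CN-]/[HCN] = 10^(+0.149) = 1.41

ratio = 1.4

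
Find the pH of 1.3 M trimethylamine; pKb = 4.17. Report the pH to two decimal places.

pH = 11.97

(CH3)3N + H2O ⇌ (CH3)3NH+ + OH-
Kb = 10^(−4.17) = 6.76 × 10^-5
From the ICE table, Kb = x²/(1.3 − x) = 6.76 × 10^-5.
Assume x ≪ 1.3: x ≈ √(6.76 × 10^-5 × 1.3) = 9.37 × 10^-3 M
pOH = −log(9.37 × 10^-3) = 2.03; pH = 14.00 − 2.03 = 11.97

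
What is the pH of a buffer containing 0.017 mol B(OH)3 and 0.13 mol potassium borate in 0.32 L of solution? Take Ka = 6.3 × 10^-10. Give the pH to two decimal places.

pH = 10.08

pKa = −log(6.3 × 10^-10) = 9.201
Henderson–Hasselbalch: pH = pKa + log([B(OH)4-]/[B(OH)3]) = 9.201 + log(0.13/0.017)
pH = 9.201 + (+0.883) = 10.08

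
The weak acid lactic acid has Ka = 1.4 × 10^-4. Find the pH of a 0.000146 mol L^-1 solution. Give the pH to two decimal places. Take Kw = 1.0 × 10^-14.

CH3CH(OH)COOH ⇌ CH3CH(OH)COO- + H+
Ka = [H+]²/(0.000146 − [H+]) = 1.4 × 10^-4
Here C₀/Ka ≈ 1.04, so the small-[H+] approximation fails. Use the quadratic:
[H+] = (−Ka + √(Ka² + 4·Ka·C₀))/2 = 8.92 × 10^-5 M
pH = −log(8.92 × 10^-5) = 4.05

pH = 4.05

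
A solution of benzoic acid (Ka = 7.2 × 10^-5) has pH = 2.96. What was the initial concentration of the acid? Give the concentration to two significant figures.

C₀ = 1.8 × 10^-2 M

[H+] = 10^(-2.96) = 1.10 × 10^-3 M = x
Ka = x²/(C₀ − x) ⇒ C₀ = x + x²/Ka
C₀ = 1.10 × 10^-3 + (1.10 × 10^-3)²/(7.2 × 10^-5) = 1.79 × 10^-2 M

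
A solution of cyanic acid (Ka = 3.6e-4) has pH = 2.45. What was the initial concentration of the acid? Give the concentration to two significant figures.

C₀ = 3.9 × 10^-2 M

[H+] = 10^(-2.45) = 3.55 × 10^-3 M = x
Ka = x²/(C₀ − x) ⇒ C₀ = x + x²/Ka
C₀ = 3.55 × 10^-3 + (3.55 × 10^-3)²/(3.6 × 10^-4) = 3.86 × 10^-2 M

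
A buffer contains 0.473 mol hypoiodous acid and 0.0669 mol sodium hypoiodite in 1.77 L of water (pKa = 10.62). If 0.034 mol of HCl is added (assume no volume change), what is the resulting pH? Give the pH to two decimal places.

pH = 9.43

Added H+ converts OI- to HOI: HOI → 0.507 mol, OI- → 0.0329 mol.
pH = pKa + log([A⁻]/[HA]) = 10.62 + log(0.0329/0.507) = 10.62 -1.188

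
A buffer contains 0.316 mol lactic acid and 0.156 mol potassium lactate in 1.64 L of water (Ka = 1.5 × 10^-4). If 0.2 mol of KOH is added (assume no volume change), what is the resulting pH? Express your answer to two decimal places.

After neutralization: n(CH3CH(OH)COOH) = 0.116 mol, n(CH3CH(OH)COO-) = 0.356 mol.
pKa = −log(1.5 × 10^-4) = 3.824
pH = pKa + log(n_CH3CH(OH)COO-/n_CH3CH(OH)COOH) = 3.824 + log(0.356/0.116) = 3.824 + (+0.487)

pH = 4.31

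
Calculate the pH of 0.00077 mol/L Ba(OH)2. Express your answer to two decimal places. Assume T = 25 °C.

Ba(OH)2 is a strong base (each formula unit releases 2 OH-); [OH-] = 0.00154 M.
pOH = -log(0.00154) = 2.81
pH = 14.00 - 2.81 = 11.19

pH = 11.19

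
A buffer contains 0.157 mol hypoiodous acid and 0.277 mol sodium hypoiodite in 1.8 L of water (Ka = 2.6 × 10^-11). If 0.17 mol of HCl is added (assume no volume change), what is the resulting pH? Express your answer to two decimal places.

After neutralization: n(HOI) = 0.327 mol, n(OI-) = 0.107 mol.
pKa = −log(2.6 × 10^-11) = 10.585
pH = pKa + log(n_OI-/n_HOI) = 10.585 + log(0.107/0.327) = 10.585 + (-0.485)

pH = 10.10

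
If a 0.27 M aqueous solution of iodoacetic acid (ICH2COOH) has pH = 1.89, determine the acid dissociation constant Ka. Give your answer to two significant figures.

Ka = 6.5 × 10^-4

[H+] = 10^(-1.89) = 1.29 × 10^-2 M
At equilibrium [HA] = 0.27 − 1.29 × 10^-2 = 2.57 × 10^-1 M
Ka = [H+][A-]/[HA] = (1.29 × 10^-2)² / 2.57 × 10^-1 = 6.5 × 10^-4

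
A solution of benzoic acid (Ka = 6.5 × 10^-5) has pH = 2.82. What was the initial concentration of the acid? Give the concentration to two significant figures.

[H+] = 10^(-2.82) = 1.51 × 10^-3 M = x
Ka = x²/(C₀ − x) ⇒ C₀ = x + x²/Ka
C₀ = 1.51 × 10^-3 + (1.51 × 10^-3)²/(6.5 × 10^-5) = 3.66 × 10^-2 M

C₀ = 3.7 × 10^-2 M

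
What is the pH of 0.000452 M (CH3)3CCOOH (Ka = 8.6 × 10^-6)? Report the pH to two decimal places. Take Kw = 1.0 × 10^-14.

(CH3)3CCOOH ⇌ (CH3)3CCOO- + H+
Let x = [H+] at equilibrium. Ka = x²/(0.000452 − x).
x is not negligible relative to C₀; solve x² + 8.6e-06·x − 3.89e-09 = 0.
x = (−Ka + √(Ka² + 4·Ka·C₀))/2 = 5.82 × 10^-5 M
pH = −log(5.82 × 10^-5) = 4.24

pH = 4.24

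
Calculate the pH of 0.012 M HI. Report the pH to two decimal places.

HI is a strong acid and dissociates completely, so [H+] = 0.012 M.
pH = -log(0.012) = 1.92

pH = 1.92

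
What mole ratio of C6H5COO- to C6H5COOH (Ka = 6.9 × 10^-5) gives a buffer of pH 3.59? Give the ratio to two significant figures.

ratio = 0.27

pKa = -log(6.9 × 10^-5) = 4.161
pH = pKa + log(r) ⇒ log(r) = 3.59 − 4.161 = -0.571
r = [C6H5COO-]/[C6H5COOH] = 10^(-0.571) = 0.269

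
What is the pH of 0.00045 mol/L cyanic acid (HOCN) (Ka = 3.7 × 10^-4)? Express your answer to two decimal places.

HOCN ⇌ OCN- + H+
From the ICE table, Ka = x²/(0.00045 − x) = 3.7 × 10^-4.
Here C₀/Ka ≈ 1.22, so the small-x approximation fails. Use the quadratic:
x = [−0.00037 + √(0.00037² + 6.66e-07)]/2 = 2.63 × 10^-4 M
pH = −log(2.63 × 10^-4) = 3.58

pH = 3.58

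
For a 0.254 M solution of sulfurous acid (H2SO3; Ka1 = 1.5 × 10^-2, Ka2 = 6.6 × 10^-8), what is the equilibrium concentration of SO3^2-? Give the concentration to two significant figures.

6.6 × 10^-8 M

First ionization gives [H+] ≈ [HSO3-] = 5.47 × 10^-2 M.
Second step: Ka2 = [H+][SO3^2-]/[HSO3-] ≈ [SO3^2-] (since [H+] ≈ [HSO3-]).
So [SO3^2-] ≈ Ka2.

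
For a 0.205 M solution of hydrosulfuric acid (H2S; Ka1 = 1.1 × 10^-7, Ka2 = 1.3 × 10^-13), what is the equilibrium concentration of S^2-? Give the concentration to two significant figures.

First ionization gives [H+] ≈ [HS-] = 1.50 × 10^-4 M.
Second step: Ka2 = [H+][S^2-]/[HS-] ≈ [S^2-] (since [H+] ≈ [HS-]).
So [S^2-] ≈ Ka2.

1.3 × 10^-13 M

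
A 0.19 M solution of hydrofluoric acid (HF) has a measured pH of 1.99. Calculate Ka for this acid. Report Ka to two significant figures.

[H+] = 10^(-1.99) = 1.02 × 10^-2 M
At equilibrium [HA] = 0.19 − 1.02 × 10^-2 = 1.80 × 10^-1 M
Ka = [H+][A-]/[HA] = (1.02 × 10^-2)² / 1.80 × 10^-1 = 5.8 × 10^-4

Ka = 5.8 × 10^-4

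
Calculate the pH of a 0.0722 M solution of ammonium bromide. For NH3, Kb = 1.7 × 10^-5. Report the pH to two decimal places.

NH4+ is the conjugate acid of the weak base NH3.
Ka = Kw/Kb = 1.0×10^-14 / 1.7 × 10^-5 = 5.88 × 10^-10
Let x = [H+] at equilibrium. Ka = x²/(0.0722 − x).
Assume x ≪ 0.0722: x ≈ √(5.88 × 10^-10 × 0.0722) = 6.52 × 10^-6 M
pH = −log[H+] = −log(6.52 × 10^-6) = 5.19

pH = 5.19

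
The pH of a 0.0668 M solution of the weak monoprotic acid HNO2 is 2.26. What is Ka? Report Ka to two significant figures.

[H+] = 10^(-2.26) = 5.50 × 10^-3 M
At equilibrium [HA] = 0.0668 − 5.50 × 10^-3 = 6.13 × 10^-2 M
Ka = [H+][A-]/[HA] = (5.50 × 10^-3)² / 6.13 × 10^-2 = 4.9 × 10^-4

Ka = 4.9 × 10^-4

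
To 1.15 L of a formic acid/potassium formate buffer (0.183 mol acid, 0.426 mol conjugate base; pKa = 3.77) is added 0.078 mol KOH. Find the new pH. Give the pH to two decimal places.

pH = 4.45

OH- converts HCOOH to HCOO-: HCOOH → 0.105 mol, HCOO- → 0.504 mol.
pH = pKa + log([A⁻]/[HA]) = 3.77 + log(0.504/0.105) = 3.77 +0.681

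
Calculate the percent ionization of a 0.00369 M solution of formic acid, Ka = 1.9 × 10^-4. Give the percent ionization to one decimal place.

HCOOH ⇌ HCOO- + H+; let x = [H+] at equilibrium.
Ka = x²/(C₀ − x); solving the quadratic gives x = 7.48 × 10^-4 M.
% ionization = x/C₀ × 100% = 7.48 × 10^-4/0.00369 × 100% = 20.3%

20.3%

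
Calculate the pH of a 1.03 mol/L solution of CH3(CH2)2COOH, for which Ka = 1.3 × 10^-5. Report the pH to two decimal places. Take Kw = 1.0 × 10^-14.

pH = 2.44

CH3(CH2)2COOH ⇌ CH3(CH2)2COO- + H+
Let x = [H+] at equilibrium. Ka = x²/(1.03 − x).
Neglecting x in the denominator: x = √(1.3 × 10^-5 × 1.03) = 3.66 × 10^-3 M
(x/C₀ = 0.36% < 5%, so the approximation holds.)
pH = −log[H+] = −log(3.66 × 10^-3) = 2.44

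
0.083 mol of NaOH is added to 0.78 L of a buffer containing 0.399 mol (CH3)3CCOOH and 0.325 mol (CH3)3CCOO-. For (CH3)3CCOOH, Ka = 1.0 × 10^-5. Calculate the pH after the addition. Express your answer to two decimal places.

pH = 5.11

OH- converts (CH3)3CCOOH to (CH3)3CCOO-: (CH3)3CCOOH → 0.316 mol, (CH3)3CCOO- → 0.408 mol.
pKa = −log(1.0 × 10^-5) = 5.000
pH = pKa + log(n_(CH3)3CCOO-/n_(CH3)3CCOOH) = 5.000 + log(0.408/0.316) = 5.000 + (+0.111)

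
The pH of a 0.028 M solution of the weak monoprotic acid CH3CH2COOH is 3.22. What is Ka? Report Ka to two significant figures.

Ka = 1.3 × 10^-5

[H+] = 10^(-3.22) = 6.03 × 10^-4 M
At equilibrium [HA] = 0.028 − 6.03 × 10^-4 = 2.74 × 10^-2 M
Ka = [H+][A-]/[HA] = (6.03 × 10^-4)² / 2.74 × 10^-2 = 1.3 × 10^-5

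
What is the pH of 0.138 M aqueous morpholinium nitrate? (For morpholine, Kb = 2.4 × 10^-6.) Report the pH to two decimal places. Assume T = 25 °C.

C4H8ONH2+ is the conjugate acid of the weak base C4H8ONH.
Ka = Kw/Kb = 1.0×10^-14 / 2.4 × 10^-6 = 4.17 × 10^-9
Let x = [H+] at equilibrium. Ka = x²/(0.138 − x).
Neglecting x in the denominator: x = √(4.17 × 10^-9 × 0.138) = 2.40 × 10^-5 M
pH = −log[H+] = −log(2.40 × 10^-5) = 4.62

pH = 4.62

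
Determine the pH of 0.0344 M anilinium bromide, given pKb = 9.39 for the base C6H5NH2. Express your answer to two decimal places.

C6H5NH3+ is the conjugate acid of the weak base C6H5NH2.
Kb = 10^(−9.39) = 4.07 × 10^-10
Ka = Kw/Kb = 1.0×10^-14 / 4.07 × 10^-10 = 2.46 × 10^-5
From the ICE table, Ka = [H+]²/(0.0344 − [H+]) = 2.46 × 10^-5.
Assume [H+] ≪ 0.0344: [H+] ≈ √(2.46 × 10^-5 × 0.0344) = 9.20 × 10^-4 M
Check: 2.7% ionized — well under 5%, approximation valid.
pH = −log(9.20 × 10^-4) = 3.04

pH = 3.04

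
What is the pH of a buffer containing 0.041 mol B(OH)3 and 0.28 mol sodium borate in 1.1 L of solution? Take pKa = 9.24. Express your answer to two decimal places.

Using pH = pKa + log([base]/[acid]) with [base]/[acid] = 0.28/0.041:
pH = 9.24 + (+0.834) = 10.07

pH = 10.07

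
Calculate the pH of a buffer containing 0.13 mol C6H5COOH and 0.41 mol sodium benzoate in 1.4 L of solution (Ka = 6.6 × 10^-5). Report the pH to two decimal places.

pH = 4.68

pKa = −log(6.6 × 10^-5) = 4.180
Using pH = pKa + log([base]/[acid]) with [base]/[acid] = 0.41/0.13:
pH = 4.180 + (+0.499) = 4.68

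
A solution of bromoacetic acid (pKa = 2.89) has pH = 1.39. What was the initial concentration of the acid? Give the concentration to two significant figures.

C₀ = 1.3 M

[H+] = 10^(-1.39) = 4.07 × 10^-2 M = x
Ka = 10^(−2.89) = 1.29 × 10^-3
Ka = x²/(C₀ − x) ⇒ C₀ = x + x²/Ka
C₀ = 4.07 × 10^-2 + (4.07 × 10^-2)²/(1.29 × 10^-3) = 1.32 M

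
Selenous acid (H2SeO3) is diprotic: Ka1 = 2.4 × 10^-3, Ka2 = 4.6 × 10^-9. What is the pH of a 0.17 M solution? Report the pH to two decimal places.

Ka1 ≫ Ka2, so treat the first dissociation as the only significant source of H+.
Ka1 = x²/(0.17 − x) = 2.4 × 10^-3
Solving the quadratic: x = (−Ka1 + √(Ka1² + 4·Ka1·C₀))/2 = 1.90 × 10^-2 M
pH = −log(1.90 × 10^-2) = 1.72

pH = 1.72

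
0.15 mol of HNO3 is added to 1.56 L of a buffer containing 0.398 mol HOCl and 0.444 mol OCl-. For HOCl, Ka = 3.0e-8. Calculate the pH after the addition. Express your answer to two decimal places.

pH = 7.25

Added H+ converts OCl- to HOCl: HOCl → 0.548 mol, OCl- → 0.294 mol.
pKa = −log(3.0 × 10^-8) = 7.523
pH = pKa + log([A⁻]/[HA]) = 7.523 + log(0.294/0.548) = 7.523 -0.270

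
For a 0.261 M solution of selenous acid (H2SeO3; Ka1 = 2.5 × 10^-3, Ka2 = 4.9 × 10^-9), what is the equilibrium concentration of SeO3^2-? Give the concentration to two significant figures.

4.9 × 10^-9 M

First ionization gives [H+] ≈ [HSeO3-] = 2.43 × 10^-2 M.
Second step: Ka2 = [H+][SeO3^2-]/[HSeO3-] ≈ [SeO3^2-] (since [H+] ≈ [HSeO3-]).
So [SeO3^2-] ≈ Ka2.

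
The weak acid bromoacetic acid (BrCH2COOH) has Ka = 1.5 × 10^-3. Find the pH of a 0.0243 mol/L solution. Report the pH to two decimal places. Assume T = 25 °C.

BrCH2COOH ⇌ BrCH2COO- + H+
From the ICE table, Ka = [H+]²/(0.0243 − [H+]) = 1.5 × 10^-3.
[H+] is not negligible relative to C₀; solve [H+]² + 0.0015·[H+] − 3.64e-05 = 0.
[H+] = (−Ka + √(Ka² + 4·Ka·C₀))/2 = 5.33 × 10^-3 M
pH = −log[H+] = −log(5.33 × 10^-3) = 2.27

pH = 2.27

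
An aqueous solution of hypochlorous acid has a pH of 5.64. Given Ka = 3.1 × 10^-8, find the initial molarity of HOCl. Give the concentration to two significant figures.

[H+] = 10^(-5.64) = 2.29 × 10^-6 M = x
Ka = x²/(C₀ − x) ⇒ C₀ = x + x²/Ka
C₀ = 2.29 × 10^-6 + (2.29 × 10^-6)²/(3.1 × 10^-8) = 1.71 × 10^-4 M

C₀ = 1.7 × 10^-4 M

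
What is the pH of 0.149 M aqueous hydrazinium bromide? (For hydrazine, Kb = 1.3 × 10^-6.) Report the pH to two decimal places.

pH = 4.47

N2H5+ is the conjugate acid of the weak base N2H4.
Ka = Kw/Kb = 1.0×10^-14 / 1.3 × 10^-6 = 7.69 × 10^-9
Ka = [H+]²/(0.149 − [H+]) = 7.69 × 10^-9
Neglecting [H+] in the denominator: [H+] = √(7.69 × 10^-9 × 0.149) = 3.38 × 10^-5 M
Check: 0.023% ionized — well under 5%, approximation valid.
pH = −log(3.38 × 10^-5) = 4.47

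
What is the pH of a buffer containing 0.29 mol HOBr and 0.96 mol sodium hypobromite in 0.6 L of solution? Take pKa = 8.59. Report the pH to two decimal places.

pH = pKa + log([A⁻]/[HA]) = 8.59 + log(0.96/0.29)
pH = 8.59 + (+0.520) = 9.11

pH = 9.11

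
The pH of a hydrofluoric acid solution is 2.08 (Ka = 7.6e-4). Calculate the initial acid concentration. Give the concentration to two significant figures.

C₀ = 9.9 × 10^-2 M

[H+] = 10^(-2.08) = 8.32 × 10^-3 M = x
Ka = x²/(C₀ − x) ⇒ C₀ = x + x²/Ka
C₀ = 8.32 × 10^-3 + (8.32 × 10^-3)²/(7.6 × 10^-4) = 9.94 × 10^-2 M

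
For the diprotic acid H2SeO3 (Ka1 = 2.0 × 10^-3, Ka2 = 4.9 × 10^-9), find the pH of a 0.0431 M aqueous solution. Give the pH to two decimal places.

pH = 2.08

Since Ka1 ≫ Ka2, the first ionization dominates [H+].
Ka1 = x²/(0.0431 − x) = 2.0 × 10^-3
Solving the quadratic: x = (−Ka1 + √(Ka1² + 4·Ka1·C₀))/2 = 8.34 × 10^-3 M
pH = −log(8.34 × 10^-3) = 2.08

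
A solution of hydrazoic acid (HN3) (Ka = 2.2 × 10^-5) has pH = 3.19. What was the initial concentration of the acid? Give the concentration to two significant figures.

C₀ = 2.0 × 10^-2 M

[H+] = 10^(-3.19) = 6.46 × 10^-4 M = x
Ka = x²/(C₀ − x) ⇒ C₀ = x + x²/Ka
C₀ = 6.46 × 10^-4 + (6.46 × 10^-4)²/(2.2 × 10^-5) = 1.96 × 10^-2 M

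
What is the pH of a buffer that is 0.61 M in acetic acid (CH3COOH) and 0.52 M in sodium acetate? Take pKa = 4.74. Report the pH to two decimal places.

pH = 4.67

Henderson–Hasselbalch: pH = pKa + log([CH3COO-]/[CH3COOH]) = 4.74 + log(0.52/0.61)
pH = 4.74 + (-0.069) = 4.67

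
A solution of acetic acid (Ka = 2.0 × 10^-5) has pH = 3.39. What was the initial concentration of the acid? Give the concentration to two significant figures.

C₀ = 8.7 × 10^-3 M

[H+] = 10^(-3.39) = 4.07 × 10^-4 M = x
Ka = x²/(C₀ − x) ⇒ C₀ = x + x²/Ka
C₀ = 4.07 × 10^-4 + (4.07 × 10^-4)²/(2.0 × 10^-5) = 8.69 × 10^-3 M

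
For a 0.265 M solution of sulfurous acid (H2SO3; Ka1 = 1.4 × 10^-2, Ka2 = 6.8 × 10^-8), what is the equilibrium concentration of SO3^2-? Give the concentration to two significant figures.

First ionization gives [H+] ≈ [HSO3-] = 5.43 × 10^-2 M.
Second step: Ka2 = [H+][SO3^2-]/[HSO3-] ≈ [SO3^2-] (since [H+] ≈ [HSO3-]).
So [SO3^2-] ≈ Ka2.

6.8 × 10^-8 M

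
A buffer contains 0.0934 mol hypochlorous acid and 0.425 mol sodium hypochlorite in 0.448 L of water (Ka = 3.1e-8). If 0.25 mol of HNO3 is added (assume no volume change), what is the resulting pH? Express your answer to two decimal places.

pH = 7.22

Added H+ converts OCl- to HOCl: HOCl → 0.343 mol, OCl- → 0.175 mol.
pKa = −log(3.1 × 10^-8) = 7.509
pH = pKa + log(n_OCl-/n_HOCl) = 7.509 + log(0.175/0.343) = 7.509 + (-0.292)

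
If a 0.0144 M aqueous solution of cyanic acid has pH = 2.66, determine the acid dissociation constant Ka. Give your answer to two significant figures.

[H+] = 10^(-2.66) = 2.19 × 10^-3 M
At equilibrium [HA] = 0.0144 − 2.19 × 10^-3 = 1.22 × 10^-2 M
Ka = [H+][A-]/[HA] = (2.19 × 10^-3)² / 1.22 × 10^-2 = 3.9 × 10^-4

Ka = 3.9 × 10^-4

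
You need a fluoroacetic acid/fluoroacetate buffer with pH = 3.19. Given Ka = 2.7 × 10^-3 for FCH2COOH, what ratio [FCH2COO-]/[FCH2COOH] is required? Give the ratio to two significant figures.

pKa = -log(2.7 × 10^-3) = 2.569
pH = pKa + log(r) ⇒ log(r) = 3.19 − 2.569 = +0.621
r = [FCH2COO-]/[FCH2COOH] = 10^(+0.621) = 4.18

ratio = 4.2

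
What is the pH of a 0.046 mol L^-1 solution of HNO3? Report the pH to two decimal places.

pH = 1.34

HNO3 is a strong acid and dissociates completely, so [H+] = 0.046 M.
pH = -log(0.046) = 1.34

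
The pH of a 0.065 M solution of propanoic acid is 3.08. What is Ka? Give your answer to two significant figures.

[H+] = 10^(-3.08) = 8.32 × 10^-4 M
At equilibrium [HA] = 0.065 − 8.32 × 10^-4 = 6.42 × 10^-2 M
Ka = [H+][A-]/[HA] = (8.32 × 10^-4)² / 6.42 × 10^-2 = 1.1 × 10^-5

Ka = 1.1 × 10^-5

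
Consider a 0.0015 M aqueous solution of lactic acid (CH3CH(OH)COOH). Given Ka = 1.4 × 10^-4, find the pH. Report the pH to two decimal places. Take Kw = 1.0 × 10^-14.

CH3CH(OH)COOH ⇌ CH3CH(OH)COO- + H+
Ka = x²/(0.0015 − x) = 1.4 × 10^-4
Here C₀/Ka ≈ 10.7, so the small-x approximation fails. Use the quadratic:
x = (−Ka + √(Ka² + 4·Ka·C₀))/2 = 3.94 × 10^-4 M
pH = −log[H+] = −log(3.94 × 10^-4) = 3.40

pH = 3.40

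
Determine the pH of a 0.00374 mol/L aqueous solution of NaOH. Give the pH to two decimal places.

NaOH is a strong base; [OH-] = 0.00374 M.
pOH = -log(0.00374) = 2.43
pH = 14.00 - 2.43 = 11.57

pH = 11.57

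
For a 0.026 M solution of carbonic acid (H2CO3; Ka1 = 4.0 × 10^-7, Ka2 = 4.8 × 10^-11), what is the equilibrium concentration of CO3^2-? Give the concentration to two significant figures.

First ionization gives [H+] ≈ [HCO3-] = 1.02 × 10^-4 M.
Second step: Ka2 = [H+][CO3^2-]/[HCO3-] ≈ [CO3^2-] (since [H+] ≈ [HCO3-]).
So [CO3^2-] ≈ Ka2.

4.8 × 10^-11 M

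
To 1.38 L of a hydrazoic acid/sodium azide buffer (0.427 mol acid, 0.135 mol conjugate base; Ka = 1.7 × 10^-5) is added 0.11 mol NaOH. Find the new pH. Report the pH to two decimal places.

pH = 4.66

OH- converts HN3 to N3-: HN3 → 0.317 mol, N3- → 0.245 mol.
pKa = −log(1.7 × 10^-5) = 4.770
pH = pKa + log(n_N3-/n_HN3) = 4.770 + log(0.245/0.317) = 4.770 + (-0.112)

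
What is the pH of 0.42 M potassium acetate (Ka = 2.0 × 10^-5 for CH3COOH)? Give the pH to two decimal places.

pH = 9.16

CH3COO- is the conjugate base of the weak acid CH3COOH.
Kb = Kw/Ka = 1.0×10^-14 / 2.0 × 10^-5 = 5.00 × 10^-10
Kb = x²/(0.42 − x) = 5.00 × 10^-10
Since Kb ≪ C₀, x ≈ √(Kb·C₀) = 1.45 × 10^-5 M.
(x/C₀ = 0.0035% < 5%, so the approximation holds.)
pOH = −log(1.45 × 10^-5) = 4.84; pH = 14.00 − 4.84 = 9.16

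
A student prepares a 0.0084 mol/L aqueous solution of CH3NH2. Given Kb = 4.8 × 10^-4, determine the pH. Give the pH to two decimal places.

pH = 11.25

CH3NH2 + H2O ⇌ CH3NH3+ + OH-
From the ICE table, Kb = [OH-]²/(0.0084 − [OH-]) = 4.8 × 10^-4.
The 5% rule fails; solving [OH-]² + Kb·[OH-] − Kb·C₀ = 0 exactly:
[OH-] = [−0.00048 + √(0.00048² + 1.61e-05)]/2 = 1.78 × 10^-3 M
pOH = −log(1.78 × 10^-3) = 2.75; pH = 14.00 − 2.75 = 11.25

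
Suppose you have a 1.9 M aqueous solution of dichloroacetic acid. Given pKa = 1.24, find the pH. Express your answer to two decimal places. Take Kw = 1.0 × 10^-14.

pH = 0.52

Cl2CHCOOH ⇌ Cl2CHCOO- + H+
Ka = 10^(−1.24) = 5.75 × 10^-2
Ka = [H+]²/(1.9 − [H+]) = 5.75 × 10^-2
[H+] is not negligible relative to C₀; solve [H+]² + 0.0575·[H+] − 0.109 = 0.
[H+] = [−0.0575 + √(0.0575² + 0.437)]/2 = 3.03 × 10^-1 M
pH = −log(3.03 × 10^-1) = 0.52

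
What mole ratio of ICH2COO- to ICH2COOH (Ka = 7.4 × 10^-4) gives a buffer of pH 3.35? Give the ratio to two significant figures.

ratio = 1.7

pKa = -log(7.4 × 10^-4) = 3.131
pH = pKa + log(r) ⇒ log(r) = 3.35 − 3.131 = +0.219
r = [ICH2COO-]/[ICH2COOH] = 10^(+0.219) = 1.66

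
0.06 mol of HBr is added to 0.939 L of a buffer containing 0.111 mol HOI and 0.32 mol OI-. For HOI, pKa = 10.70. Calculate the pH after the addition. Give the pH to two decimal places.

Added H+ converts OI- to HOI: HOI → 0.171 mol, OI- → 0.26 mol.
pH = pKa + log(n_OI-/n_HOI) = 10.70 + log(0.26/0.171) = 10.70 + (+0.182)

pH = 10.88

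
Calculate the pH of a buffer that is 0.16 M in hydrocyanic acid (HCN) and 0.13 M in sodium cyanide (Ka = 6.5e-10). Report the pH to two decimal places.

pH = 9.10

pKa = −log(6.5 × 10^-10) = 9.187
Using pH = pKa + log([base]/[acid]) with [base]/[acid] = 0.13/0.16:
pH = 9.187 + (-0.090) = 9.10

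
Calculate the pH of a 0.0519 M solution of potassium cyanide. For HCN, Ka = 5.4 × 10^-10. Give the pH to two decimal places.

pH = 10.99

CN- is the conjugate base of the weak acid HCN.
Kb = Kw/Ka = 1.0×10^-14 / 5.4 × 10^-10 = 1.85 × 10^-5
Kb = x²/(0.0519 − x) = 1.85 × 10^-5
Neglecting x in the denominator: x = √(1.85 × 10^-5 × 0.0519) = 9.80 × 10^-4 M
pOH = 3.01, so pH = 14.00 − pOH = 10.99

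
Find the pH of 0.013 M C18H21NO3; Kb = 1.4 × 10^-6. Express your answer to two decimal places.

pH = 10.13

C18H21NO3 + H2O ⇌ C18H22NO3+ + OH-
From the ICE table, Kb = [OH-]²/(0.013 − [OH-]) = 1.4 × 10^-6.
Assume [OH-] ≪ 0.013: [OH-] ≈ √(1.4 × 10^-6 × 0.013) = 1.35 × 10^-4 M
([OH-]/C₀ = 1% < 5%, so the approximation holds.)
pOH = −log(1.35 × 10^-4) = 3.87; pH = 14.00 − 3.87 = 10.13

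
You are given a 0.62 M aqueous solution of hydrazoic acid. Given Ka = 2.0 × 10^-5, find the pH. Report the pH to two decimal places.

HN3 ⇌ N3- + H+
Ka = x²/(0.62 − x) = 2.0 × 10^-5
Neglecting x in the denominator: x = √(2.0 × 10^-5 × 0.62) = 3.52 × 10^-3 M
(x/C₀ = 0.57% < 5%, so the approximation holds.)
pH = −log(3.52 × 10^-3) = 2.45

pH = 2.45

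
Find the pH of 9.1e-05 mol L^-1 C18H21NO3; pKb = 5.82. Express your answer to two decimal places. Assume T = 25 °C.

C18H21NO3 + H2O ⇌ C18H22NO3+ + OH-
Kb = 10^(−5.82) = 1.51 × 10^-6
Kb = [OH-]²/(9.1e-05 − [OH-]) = 1.51 × 10^-6
[OH-] is not negligible relative to C₀; solve [OH-]² + 1.51e-06·[OH-] − 1.37e-10 = 0.
[OH-] = [−1.51e-06 + √(1.51e-06² + 5.5e-10)]/2 = 1.10 × 10^-5 M
pOH = 4.96, so pH = 14.00 − pOH = 9.04

pH = 9.04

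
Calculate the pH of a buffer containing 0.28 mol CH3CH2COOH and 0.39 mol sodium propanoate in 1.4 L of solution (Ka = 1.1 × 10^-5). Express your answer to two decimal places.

pH = 5.10

pKa = −log(1.1 × 10^-5) = 4.959
Using pH = pKa + log([base]/[acid]) with [base]/[acid] = 0.39/0.28:
pH = 4.959 + (+0.144) = 5.10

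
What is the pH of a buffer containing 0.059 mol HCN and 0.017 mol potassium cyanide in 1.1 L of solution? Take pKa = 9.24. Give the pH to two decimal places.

Henderson–Hasselbalch: pH = pKa + log([CN-]/[HCN]) = 9.24 + log(0.017/0.059)
pH = 9.24 + (-0.540) = 8.70

pH = 8.70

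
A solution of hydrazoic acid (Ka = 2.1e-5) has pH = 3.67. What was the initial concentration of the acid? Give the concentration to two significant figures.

[H+] = 10^(-3.67) = 2.14 × 10^-4 M = x
Ka = x²/(C₀ − x) ⇒ C₀ = x + x²/Ka
C₀ = 2.14 × 10^-4 + (2.14 × 10^-4)²/(2.1 × 10^-5) = 2.39 × 10^-3 M

C₀ = 2.4 × 10^-3 M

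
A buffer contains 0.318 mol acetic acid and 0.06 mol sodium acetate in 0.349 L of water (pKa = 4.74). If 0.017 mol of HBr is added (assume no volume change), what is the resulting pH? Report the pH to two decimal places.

After neutralization: n(CH3COOH) = 0.335 mol, n(CH3COO-) = 0.043 mol.
pH = pKa + log(n_CH3COO-/n_CH3COOH) = 4.74 + log(0.043/0.335) = 4.74 + (-0.892)

pH = 3.85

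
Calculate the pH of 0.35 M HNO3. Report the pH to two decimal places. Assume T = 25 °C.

HNO3 is a strong acid and dissociates completely, so [H+] = 0.35 M.
pH = -log(0.35) = 0.46

pH = 0.46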